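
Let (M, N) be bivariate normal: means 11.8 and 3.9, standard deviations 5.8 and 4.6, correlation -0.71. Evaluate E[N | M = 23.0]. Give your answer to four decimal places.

For a bivariate normal, E[N | M=x] = μ_N + ρ·(σ_N/σ_M)·(x − μ_M).
E[N | M=23.0] = 3.9 + (-0.71)·(4.6/5.8)·(23.0 − (11.8)) = 3.9 + (-0.563103)·(11.2) = -2.4068.

-2.4068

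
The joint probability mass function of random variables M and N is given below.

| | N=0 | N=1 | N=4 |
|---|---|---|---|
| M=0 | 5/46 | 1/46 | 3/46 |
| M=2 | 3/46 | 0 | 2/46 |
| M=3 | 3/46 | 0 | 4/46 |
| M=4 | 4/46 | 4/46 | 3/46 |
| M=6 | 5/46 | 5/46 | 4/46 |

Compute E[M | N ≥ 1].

P(N ≥ 1) = 13/23.
Σ M·P over the event = 0·(1/46) + 0·(3/46) + 2·(2/46) + 3·(4/46) + 4·(4/46) + 4·(3/46) + 6·(5/46) + 6·(4/46) = 49/23.
E[M | N ≥ 1] = (49/23) / (13/23) = 49/13.

49/13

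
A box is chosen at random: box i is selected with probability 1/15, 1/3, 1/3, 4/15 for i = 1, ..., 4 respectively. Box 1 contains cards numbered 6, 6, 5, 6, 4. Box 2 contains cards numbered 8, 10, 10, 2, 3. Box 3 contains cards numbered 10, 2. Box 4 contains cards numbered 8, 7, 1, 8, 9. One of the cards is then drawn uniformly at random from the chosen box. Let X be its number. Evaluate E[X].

E[X | box 1] = (6+6+5+6+4)/5 = 27/5.
E[X | box 2] = (8+10+10+2+3)/5 = 33/5.
E[X | box 3] = (10+2)/2 = 6.
E[X | box 4] = (8+7+1+8+9)/5 = 33/5.
By the law of total expectation,
E[X] = (1/15)·(27/5) + (1/3)·(33/5) + (1/3)·(6) + (4/15)·(33/5) = 158/25.

158/25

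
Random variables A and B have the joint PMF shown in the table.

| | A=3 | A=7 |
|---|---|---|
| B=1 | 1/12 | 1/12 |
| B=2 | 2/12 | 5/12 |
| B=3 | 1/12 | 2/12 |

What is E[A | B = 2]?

P(B = 2) = 7/12.
Σ A·P over the event = 3·(2/12) + 7·(5/12) = 41/12.
E[A | B = 2] = (41/12) / (7/12) = 41/7.

41/7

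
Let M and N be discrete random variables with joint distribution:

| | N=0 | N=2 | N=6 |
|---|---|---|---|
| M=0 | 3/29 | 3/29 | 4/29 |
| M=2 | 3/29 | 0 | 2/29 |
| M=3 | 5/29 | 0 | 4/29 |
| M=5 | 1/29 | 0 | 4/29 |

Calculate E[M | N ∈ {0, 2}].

P(N ∈ {0, 2}) = 15/29.
Σ M·P over the event = 0·(3/29) + 0·(3/29) + 2·(3/29) + 3·(5/29) + 5·(1/29) = 26/29.
E[M | N ∈ {0, 2}] = (26/29) / (15/29) = 26/15.

26/15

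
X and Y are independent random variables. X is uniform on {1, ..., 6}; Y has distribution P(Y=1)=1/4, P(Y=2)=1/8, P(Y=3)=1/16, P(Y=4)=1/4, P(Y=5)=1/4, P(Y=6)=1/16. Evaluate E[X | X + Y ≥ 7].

P(X + Y ≥ 7) = 53/96.
Summing X·P(x,y) over outcomes with X + Y ≥ 7 gives 39/16.
E[X | X + Y ≥ 7] = (39/16) / (53/96) = 234/53.

234/53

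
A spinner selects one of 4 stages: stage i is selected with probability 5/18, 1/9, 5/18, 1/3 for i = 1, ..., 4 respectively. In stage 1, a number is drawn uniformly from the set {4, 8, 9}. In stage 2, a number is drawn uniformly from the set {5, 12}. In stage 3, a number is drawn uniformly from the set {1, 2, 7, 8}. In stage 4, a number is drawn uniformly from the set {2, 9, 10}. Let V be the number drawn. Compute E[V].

E[V | stage 1] = (4+8+9)/3 = 7.
E[V | stage 2] = (5+12)/2 = 17/2.
E[V | stage 3] = (1+2+7+8)/4 = 9/2.
E[V | stage 4] = (2+9+10)/3 = 7.
By the law of total expectation,
E[V] = (5/18)·(7) + (1/9)·(17/2) + (5/18)·(9/2) + (1/3)·(7) = 233/36.

233/36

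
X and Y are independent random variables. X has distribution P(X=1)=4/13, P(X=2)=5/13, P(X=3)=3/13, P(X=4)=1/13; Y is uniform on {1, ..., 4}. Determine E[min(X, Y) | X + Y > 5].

P(X + Y > 5) = 7/26.
Summing min(X,Y)·P(x,y) over outcomes with X + Y > 5 gives 37/52.
E[min(X, Y) | X + Y > 5] = (37/52) / (7/26) = 37/14.

37/14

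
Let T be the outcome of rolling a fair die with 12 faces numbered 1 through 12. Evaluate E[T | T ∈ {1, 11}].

6

P(T ∈ {1, 11}) = 1/6.
Σ over the event: 1·1/12 + 11·1/12 = 1.
E[T | T ∈ {1, 11}] = (1) / (1/6) = 6.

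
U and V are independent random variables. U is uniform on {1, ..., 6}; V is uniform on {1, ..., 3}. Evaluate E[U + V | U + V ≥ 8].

25/3

Outcomes with U + V ≥ 8: (5,3), (6,2), (6,3), each with probability 1/18.
E[U + V | U + V ≥ 8] = (8 + 8 + 9) / 3 = 25/3.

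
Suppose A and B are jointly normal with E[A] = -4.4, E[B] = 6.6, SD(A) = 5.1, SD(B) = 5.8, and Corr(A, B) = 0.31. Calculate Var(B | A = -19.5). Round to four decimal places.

30.4072

Var(B | A=x) = (1 − ρ²)·σ_B².
Var(B | A=-19.5) = (5.8)²·(1 − (0.31)²) = 33.64·0.9039 = 30.4072.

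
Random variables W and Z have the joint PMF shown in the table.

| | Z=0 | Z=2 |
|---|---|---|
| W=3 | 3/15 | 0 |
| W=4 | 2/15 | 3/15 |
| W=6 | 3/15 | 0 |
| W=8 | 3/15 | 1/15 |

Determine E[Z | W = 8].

1/2

P(W = 8) = 4/15.
Σ Z·P over the event = 0·(3/15) + 2·(1/15) = 2/15.
E[Z | W = 8] = (2/15) / (4/15) = 1/2.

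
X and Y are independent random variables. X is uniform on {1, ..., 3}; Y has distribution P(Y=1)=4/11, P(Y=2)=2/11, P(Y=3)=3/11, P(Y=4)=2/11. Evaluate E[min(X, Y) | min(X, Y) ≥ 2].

33/14

P(min(X, Y) ≥ 2) = 14/33.
Summing min(X,Y)·P(x,y) over outcomes with min(X, Y) ≥ 2 gives 1.
E[min(X, Y) | min(X, Y) ≥ 2] = (1) / (14/33) = 33/14.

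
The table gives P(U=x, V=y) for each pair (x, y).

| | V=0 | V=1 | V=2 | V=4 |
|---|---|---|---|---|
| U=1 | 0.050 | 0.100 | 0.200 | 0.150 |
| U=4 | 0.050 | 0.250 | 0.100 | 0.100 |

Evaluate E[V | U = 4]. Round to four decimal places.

P(U = 4) = 0.500.
Σ V·P over the event = 0·(0.050) + 1·(0.250) + 2·(0.100) + 4·(0.100) = 0.850.
E[V | U = 4] = (0.850) / (0.500) = 1.7000.

1.7000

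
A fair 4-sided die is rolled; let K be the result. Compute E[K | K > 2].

7/2

Given K > 2, K is equally likely to be any of {3, 4}.
E[K | K > 2] = (3 + 4) / 2 = 7/2.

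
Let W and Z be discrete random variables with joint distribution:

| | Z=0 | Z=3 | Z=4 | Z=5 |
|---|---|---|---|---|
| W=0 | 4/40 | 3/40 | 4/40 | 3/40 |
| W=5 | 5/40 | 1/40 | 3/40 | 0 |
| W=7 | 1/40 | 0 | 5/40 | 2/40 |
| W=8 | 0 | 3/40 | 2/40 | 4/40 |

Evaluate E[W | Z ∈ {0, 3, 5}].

P(Z ∈ {0, 3, 5}) = 13/20.
Summing W·P(W=x,Z=y) over the conditioning event gives 107/40.
E[W | Z ∈ {0, 3, 5}] = (107/40) / (13/20) = 107/26.

107/26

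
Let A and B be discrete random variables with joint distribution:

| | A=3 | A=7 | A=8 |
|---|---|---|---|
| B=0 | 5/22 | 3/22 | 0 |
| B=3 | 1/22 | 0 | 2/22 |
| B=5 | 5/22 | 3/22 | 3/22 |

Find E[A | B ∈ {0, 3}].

P(B ∈ {0, 3}) = 1/2.
Summing A·P(A=x,B=y) over the conditioning event gives 5/2.
E[A | B ∈ {0, 3}] = (5/2) / (1/2) = 5.

5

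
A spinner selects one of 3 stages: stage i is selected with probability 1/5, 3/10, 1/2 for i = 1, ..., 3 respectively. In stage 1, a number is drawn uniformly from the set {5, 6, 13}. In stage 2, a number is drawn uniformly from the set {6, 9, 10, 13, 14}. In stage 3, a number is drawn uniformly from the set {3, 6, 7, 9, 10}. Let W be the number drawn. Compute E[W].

E[W | stage 1] = (5+6+13)/3 = 8.
E[W | stage 2] = (6+9+10+13+14)/5 = 52/5.
E[W | stage 3] = (3+6+7+9+10)/5 = 7.
By the law of total expectation,
E[W] = (1/5)·(8) + (3/10)·(52/5) + (1/2)·(7) = 411/50.

411/50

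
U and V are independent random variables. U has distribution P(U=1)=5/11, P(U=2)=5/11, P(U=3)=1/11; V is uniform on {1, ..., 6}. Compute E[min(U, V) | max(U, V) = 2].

4/3

P(max(U, V) = 2) = 5/22.
Summing min(U,V)·P(x,y) over outcomes with max(U, V) = 2 gives 10/33.
E[min(U, V) | max(U, V) = 2] = (10/33) / (5/22) = 4/3.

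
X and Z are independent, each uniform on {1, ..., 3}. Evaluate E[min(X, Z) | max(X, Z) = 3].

9/5

Outcomes with max(X, Z) = 3: (1,3), (2,3), (3,1), (3,2), (3,3), each with probability 1/9.
E[min(X, Z) | max(X, Z) = 3] = (1 + 2 + 1 + 2 + 3) / 5 = 9/5.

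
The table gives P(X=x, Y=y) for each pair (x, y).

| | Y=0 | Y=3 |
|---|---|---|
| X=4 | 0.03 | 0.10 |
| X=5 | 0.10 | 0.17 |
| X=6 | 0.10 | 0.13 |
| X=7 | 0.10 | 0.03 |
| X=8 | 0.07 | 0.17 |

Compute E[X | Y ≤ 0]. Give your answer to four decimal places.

P(Y ≤ 0) = 0.40.
Σ X·P over the event = 4·(0.03) + 5·(0.10) + 6·(0.10) + 7·(0.10) + 8·(0.07) = 2.48.
E[X | Y ≤ 0] = (2.48) / (0.40) = 6.2000.

6.2000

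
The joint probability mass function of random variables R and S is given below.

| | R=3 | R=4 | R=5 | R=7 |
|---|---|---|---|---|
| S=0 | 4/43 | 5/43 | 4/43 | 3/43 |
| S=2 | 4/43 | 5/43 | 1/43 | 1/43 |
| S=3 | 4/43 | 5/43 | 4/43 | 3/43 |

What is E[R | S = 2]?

4

P(S = 2) = 11/43.
Σ R·P over the event = 3·(4/43) + 4·(5/43) + 5·(1/43) + 7·(1/43) = 44/43.
E[R | S = 2] = (44/43) / (11/43) = 4.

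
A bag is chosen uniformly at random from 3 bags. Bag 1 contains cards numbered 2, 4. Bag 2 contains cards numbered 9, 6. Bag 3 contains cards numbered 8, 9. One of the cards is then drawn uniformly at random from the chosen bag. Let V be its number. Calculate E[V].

E[V | bag 1] = (2+4)/2 = 3.
E[V | bag 2] = (9+6)/2 = 15/2.
E[V | bag 3] = (8+9)/2 = 17/2.
E[V] = (1/3)·(3) + (1/3)·(15/2) + (1/3)·(17/2) = 19/3.

19/3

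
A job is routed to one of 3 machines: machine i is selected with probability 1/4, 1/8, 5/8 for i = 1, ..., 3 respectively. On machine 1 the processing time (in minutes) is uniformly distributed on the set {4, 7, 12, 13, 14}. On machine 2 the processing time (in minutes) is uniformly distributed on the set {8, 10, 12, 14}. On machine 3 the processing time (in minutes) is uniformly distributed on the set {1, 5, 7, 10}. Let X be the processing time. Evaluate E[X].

E[X | machine 1] = (4+7+12+13+14)/5 = 10.
E[X | machine 2] = (8+10+12+14)/4 = 11.
E[X | machine 3] = (1+5+7+10)/4 = 23/4.
E[X] = (1/4)·(10) + (1/8)·(11) + (5/8)·(23/4) = 239/32.

239/32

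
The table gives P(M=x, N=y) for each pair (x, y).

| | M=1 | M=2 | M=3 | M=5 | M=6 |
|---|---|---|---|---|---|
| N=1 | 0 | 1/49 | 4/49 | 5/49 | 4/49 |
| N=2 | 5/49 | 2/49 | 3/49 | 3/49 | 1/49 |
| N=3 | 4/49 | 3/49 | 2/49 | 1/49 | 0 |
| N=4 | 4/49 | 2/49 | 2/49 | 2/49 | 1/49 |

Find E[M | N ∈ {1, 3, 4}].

P(N ∈ {1, 3, 4}) = 5/7.
Summing M·P(M=x,N=y) over the conditioning event gives 114/49.
E[M | N ∈ {1, 3, 4}] = (114/49) / (5/7) = 114/35.

114/35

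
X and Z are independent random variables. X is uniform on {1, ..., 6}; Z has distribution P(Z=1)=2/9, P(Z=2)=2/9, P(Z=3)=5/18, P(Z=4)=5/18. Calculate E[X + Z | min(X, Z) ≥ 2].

99/14

P(min(X, Z) ≥ 2) = 35/54.
Summing (X+Z)·P(x,y) over outcomes with min(X, Z) ≥ 2 gives 55/12.
E[X + Z | min(X, Z) ≥ 2] = (55/12) / (35/54) = 99/14.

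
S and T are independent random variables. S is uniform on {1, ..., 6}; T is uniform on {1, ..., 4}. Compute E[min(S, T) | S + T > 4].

43/18

P(S + T > 4) = 3/4.
Summing min(S,T)·P(x,y) over outcomes with S + T > 4 gives 43/24.
E[min(S, T) | S + T > 4] = (43/24) / (3/4) = 43/18.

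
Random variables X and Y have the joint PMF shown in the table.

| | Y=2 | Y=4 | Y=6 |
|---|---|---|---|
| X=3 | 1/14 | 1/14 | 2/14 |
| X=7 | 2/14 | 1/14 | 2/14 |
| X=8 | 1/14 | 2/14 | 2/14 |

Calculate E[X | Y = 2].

25/4

P(Y = 2) = 2/7.
Σ X·P over the event = 3·(1/14) + 7·(2/14) + 8·(1/14) = 25/14.
E[X | Y = 2] = (25/14) / (2/7) = 25/4.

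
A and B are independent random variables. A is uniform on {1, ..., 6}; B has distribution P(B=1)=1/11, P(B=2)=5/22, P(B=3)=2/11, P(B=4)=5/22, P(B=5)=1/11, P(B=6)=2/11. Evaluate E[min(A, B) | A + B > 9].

P(A + B > 9) = 7/44.
Summing min(A,B)·P(x,y) over outcomes with A + B > 9 gives 25/33.
E[min(A, B) | A + B > 9] = (25/33) / (7/44) = 100/21.

100/21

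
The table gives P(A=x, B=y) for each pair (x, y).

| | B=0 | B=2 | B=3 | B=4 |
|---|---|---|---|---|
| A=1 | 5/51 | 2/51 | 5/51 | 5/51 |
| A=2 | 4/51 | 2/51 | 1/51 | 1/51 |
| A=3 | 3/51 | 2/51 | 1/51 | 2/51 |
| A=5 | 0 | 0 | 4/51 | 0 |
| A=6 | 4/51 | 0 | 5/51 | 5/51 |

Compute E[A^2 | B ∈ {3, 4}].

505/29

P(B ∈ {3, 4}) = 29/51.
Summing A^2·P(A=x,B=y) over the conditioning event gives 505/51.
E[A^2 | B ∈ {3, 4}] = (505/51) / (29/51) = 505/29.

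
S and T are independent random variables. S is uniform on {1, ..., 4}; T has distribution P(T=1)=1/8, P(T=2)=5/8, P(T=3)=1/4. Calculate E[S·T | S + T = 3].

P(S + T = 3) = 3/16.
Summing ST·P(x,y) over outcomes with S + T = 3 gives 3/8.
E[S·T | S + T = 3] = (3/8) / (3/16) = 2.

2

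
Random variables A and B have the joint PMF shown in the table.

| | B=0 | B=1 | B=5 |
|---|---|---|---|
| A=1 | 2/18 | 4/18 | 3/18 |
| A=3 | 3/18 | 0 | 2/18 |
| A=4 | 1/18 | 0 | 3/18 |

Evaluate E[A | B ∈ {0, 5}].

18/7

P(B ∈ {0, 5}) = 7/9.
Summing A·P(A=x,B=y) over the conditioning event gives 2.
E[A | B ∈ {0, 5}] = (2) / (7/9) = 18/7.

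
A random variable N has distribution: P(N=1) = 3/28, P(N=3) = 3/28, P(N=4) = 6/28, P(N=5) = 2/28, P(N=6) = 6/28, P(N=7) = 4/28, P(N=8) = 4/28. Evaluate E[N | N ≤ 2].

P(N ≤ 2) = 3/28.
Σ over the event: 1·3/28 = 3/28.
E[N | N ≤ 2] = (3/28) / (3/28) = 1.

1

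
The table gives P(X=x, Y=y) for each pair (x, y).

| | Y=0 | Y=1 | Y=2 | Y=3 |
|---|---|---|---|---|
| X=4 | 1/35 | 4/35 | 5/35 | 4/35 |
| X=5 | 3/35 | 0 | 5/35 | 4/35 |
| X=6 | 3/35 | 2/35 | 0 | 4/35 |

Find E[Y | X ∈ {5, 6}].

12/7

P(X ∈ {5, 6}) = 3/5.
Σ Y·P over the event = 0·(3/35) + 2·(5/35) + 3·(4/35) + 0·(3/35) + 1·(2/35) + 3·(4/35) = 36/35.
E[Y | X ∈ {5, 6}] = (36/35) / (3/5) = 12/7.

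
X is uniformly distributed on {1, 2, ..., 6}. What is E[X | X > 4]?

Given X > 4, X is equally likely to be any of {5, 6}.
E[X | X > 4] = (5 + 6) / 2 = 11/2.

11/2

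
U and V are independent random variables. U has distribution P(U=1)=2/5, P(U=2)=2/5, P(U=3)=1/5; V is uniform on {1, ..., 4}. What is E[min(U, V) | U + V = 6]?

P(U + V = 6) = 3/20.
Summing min(U,V)·P(x,y) over outcomes with U + V = 6 gives 7/20.
E[min(U, V) | U + V = 6] = (7/20) / (3/20) = 7/3.

7/3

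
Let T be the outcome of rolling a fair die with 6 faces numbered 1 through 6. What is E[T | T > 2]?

9/2

Given T > 2, T is equally likely to be any of {3, 4, 5, 6}.
E[T | T > 2] = (3 + 4 + 5 + 6) / 4 = 9/2.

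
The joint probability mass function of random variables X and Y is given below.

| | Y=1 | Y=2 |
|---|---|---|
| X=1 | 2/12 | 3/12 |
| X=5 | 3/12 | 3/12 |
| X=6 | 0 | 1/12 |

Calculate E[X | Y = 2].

P(Y = 2) = 7/12.
Σ X·P over the event = 1·(3/12) + 5·(3/12) + 6·(1/12) = 2.
E[X | Y = 2] = (2) / (7/12) = 24/7.

24/7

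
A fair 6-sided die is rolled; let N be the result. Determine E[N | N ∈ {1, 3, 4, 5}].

P(N ∈ {1, 3, 4, 5}) = 2/3.
Σ over the event: 1·1/6 + 3·1/6 + 4·1/6 + 5·1/6 = 13/6.
E[N | N ∈ {1, 3, 4, 5}] = (13/6) / (2/3) = 13/4.

13/4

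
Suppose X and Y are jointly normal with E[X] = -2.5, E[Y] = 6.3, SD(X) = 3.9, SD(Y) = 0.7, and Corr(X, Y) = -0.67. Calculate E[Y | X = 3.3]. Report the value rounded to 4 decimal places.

5.6025

The regression of Y on X has slope ρ·σ_Y/σ_X and passes through (μ_X, μ_Y).
E[Y | X=3.3] = 6.3 + (-0.67)·(0.7/3.9)·(3.3 − (-2.5)) = 6.3 + (-0.12026)·(5.8) = 5.6025.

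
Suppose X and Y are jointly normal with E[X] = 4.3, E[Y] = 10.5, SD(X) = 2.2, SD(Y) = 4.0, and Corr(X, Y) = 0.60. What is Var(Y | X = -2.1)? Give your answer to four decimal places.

The conditional variance in a bivariate normal is σ_Y²(1 − ρ²), independent of x.
Var(Y | X=-2.1) = (4.0)²·(1 − (0.60)²) = 16·0.64 = 10.2400.

10.2400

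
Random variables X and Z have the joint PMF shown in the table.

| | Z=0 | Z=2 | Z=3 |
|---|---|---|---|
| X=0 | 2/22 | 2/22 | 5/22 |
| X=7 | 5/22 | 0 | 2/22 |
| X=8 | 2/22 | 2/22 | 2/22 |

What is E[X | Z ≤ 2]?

67/13

P(Z ≤ 2) = 13/22.
Summing X·P(X=x,Z=y) over the conditioning event gives 67/22.
E[X | Z ≤ 2] = (67/22) / (13/22) = 67/13.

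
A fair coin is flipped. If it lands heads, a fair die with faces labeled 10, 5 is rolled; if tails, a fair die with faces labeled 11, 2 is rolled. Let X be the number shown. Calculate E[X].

E[X | heads] = (10+5)/2 = 15/2.
E[X | tails] = (11+2)/2 = 13/2.
E[X] = (1/2)·(15/2) + (1/2)·(13/2) = 7.

7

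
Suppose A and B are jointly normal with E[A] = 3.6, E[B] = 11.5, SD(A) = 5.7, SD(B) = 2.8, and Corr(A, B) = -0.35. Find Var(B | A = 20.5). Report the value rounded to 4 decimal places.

6.8796

The conditional variance in a bivariate normal is σ_B²(1 − ρ²), independent of x.
Var(B | A=20.5) = (2.8)²·(1 − (-0.35)²) = 7.84·0.8775 = 6.8796.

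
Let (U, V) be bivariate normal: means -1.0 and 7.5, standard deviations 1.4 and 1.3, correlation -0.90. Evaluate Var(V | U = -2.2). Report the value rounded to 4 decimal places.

For a bivariate normal, Var(V | U=x) = σ_V²(1 − ρ²).
Var(V | U=-2.2) = (1.3)²·(1 − (-0.90)²) = 1.69·0.19 = 0.3211.

0.3211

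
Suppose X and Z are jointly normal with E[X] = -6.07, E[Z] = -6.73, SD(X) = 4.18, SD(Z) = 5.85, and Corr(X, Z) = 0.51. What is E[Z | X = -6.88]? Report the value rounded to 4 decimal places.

E[Z | X=x] = μ_Z + ρ(σ_Z/σ_X)(x − μ_X) for jointly normal variables.
E[Z | X=-6.88] = -6.73 + (0.51)·(5.85/4.18)·(-6.88 − (-6.07)) = -6.73 + (0.71376)·(-0.81) = -7.3081.

-7.3081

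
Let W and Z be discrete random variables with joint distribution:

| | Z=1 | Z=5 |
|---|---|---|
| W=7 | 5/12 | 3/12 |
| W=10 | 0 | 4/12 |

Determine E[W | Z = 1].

P(Z = 1) = 5/12.
Σ W·P over the event = 7·(5/12) = 35/12.
E[W | Z = 1] = (35/12) / (5/12) = 7.

7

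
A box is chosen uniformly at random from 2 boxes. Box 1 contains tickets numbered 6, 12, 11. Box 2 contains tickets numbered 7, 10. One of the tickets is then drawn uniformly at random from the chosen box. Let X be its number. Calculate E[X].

E[X | box 1] = (6+12+11)/3 = 29/3.
E[X | box 2] = (7+10)/2 = 17/2.
By the law of total expectation,
E[X] = (1/2)·(29/3) + (1/2)·(17/2) = 109/12.

109/12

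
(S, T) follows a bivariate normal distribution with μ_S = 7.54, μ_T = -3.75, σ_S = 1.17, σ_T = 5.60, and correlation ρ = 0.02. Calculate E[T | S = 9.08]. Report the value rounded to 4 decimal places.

-3.6026

For a bivariate normal, E[T | S=x] = μ_T + ρ·(σ_T/σ_S)·(x − μ_S).
E[T | S=9.08] = -3.75 + (0.02)·(5.60/1.17)·(9.08 − (7.54)) = -3.75 + (0.095726)·(1.54) = -3.6026.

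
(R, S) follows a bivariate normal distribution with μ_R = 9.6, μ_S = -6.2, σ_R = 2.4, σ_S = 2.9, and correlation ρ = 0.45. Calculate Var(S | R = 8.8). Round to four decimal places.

6.7070

The conditional variance in a bivariate normal is σ_S²(1 − ρ²), independent of x.
Var(S | R=8.8) = (2.9)²·(1 − (0.45)²) = 8.41·0.7975 = 6.7070.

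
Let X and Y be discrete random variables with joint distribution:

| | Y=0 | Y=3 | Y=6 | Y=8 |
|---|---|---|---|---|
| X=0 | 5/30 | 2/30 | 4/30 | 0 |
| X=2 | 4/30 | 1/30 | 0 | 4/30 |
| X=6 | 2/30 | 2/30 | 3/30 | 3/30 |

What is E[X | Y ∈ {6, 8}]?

P(Y ∈ {6, 8}) = 7/15.
Σ X·P over the event = 0·(4/30) + 2·(4/30) + 6·(3/30) + 6·(3/30) = 22/15.
E[X | Y ∈ {6, 8}] = (22/15) / (7/15) = 22/7.

22/7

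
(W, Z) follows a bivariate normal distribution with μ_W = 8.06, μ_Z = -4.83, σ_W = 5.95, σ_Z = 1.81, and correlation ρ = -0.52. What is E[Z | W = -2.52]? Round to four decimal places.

For a bivariate normal, E[Z | W=x] = μ_Z + ρ·(σ_Z/σ_W)·(x − μ_W).
E[Z | W=-2.52] = -4.83 + (-0.52)·(1.81/5.95)·(-2.52 − (8.06)) = -4.83 + (-0.158185)·(-10.58) = -3.1564.

-3.1564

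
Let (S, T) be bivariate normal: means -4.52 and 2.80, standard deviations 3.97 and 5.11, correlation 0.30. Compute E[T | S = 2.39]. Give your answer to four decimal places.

5.4683

For a bivariate normal, E[T | S=x] = μ_T + ρ·(σ_T/σ_S)·(x − μ_S).
E[T | S=2.39] = 2.80 + (0.30)·(5.11/3.97)·(2.39 − (-4.52)) = 2.80 + (0.38615)·(6.91) = 5.4683.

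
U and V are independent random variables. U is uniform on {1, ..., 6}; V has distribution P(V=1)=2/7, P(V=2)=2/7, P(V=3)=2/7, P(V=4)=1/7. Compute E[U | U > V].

9/2

P(U > V) = 13/21.
Summing U·P(x,y) over outcomes with U > V gives 39/14.
E[U | U > V] = (39/14) / (13/21) = 9/2.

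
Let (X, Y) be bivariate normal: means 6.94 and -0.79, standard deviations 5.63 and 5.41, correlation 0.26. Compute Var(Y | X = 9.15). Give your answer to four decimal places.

Var(Y | X=x) = (1 − ρ²)·σ_Y².
Var(Y | X=9.15) = (5.41)²·(1 − (0.26)²) = 29.2681·0.9324 = 27.2896.

27.2896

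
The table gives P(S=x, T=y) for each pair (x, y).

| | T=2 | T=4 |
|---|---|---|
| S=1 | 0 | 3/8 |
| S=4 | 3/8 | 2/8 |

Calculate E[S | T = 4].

P(T = 4) = 5/8.
Σ S·P over the event = 1·(3/8) + 4·(2/8) = 11/8.
E[S | T = 4] = (11/8) / (5/8) = 11/5.

11/5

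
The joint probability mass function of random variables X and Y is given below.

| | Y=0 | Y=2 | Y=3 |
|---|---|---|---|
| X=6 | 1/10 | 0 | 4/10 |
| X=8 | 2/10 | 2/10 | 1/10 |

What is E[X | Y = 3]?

32/5

P(Y = 3) = 1/2.
Σ X·P over the event = 6·(4/10) + 8·(1/10) = 16/5.
E[X | Y = 3] = (16/5) / (1/2) = 32/5.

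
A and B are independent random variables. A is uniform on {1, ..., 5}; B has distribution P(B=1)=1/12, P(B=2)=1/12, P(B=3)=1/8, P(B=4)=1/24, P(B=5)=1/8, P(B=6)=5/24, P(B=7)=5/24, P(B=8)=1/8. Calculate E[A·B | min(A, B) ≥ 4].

P(min(A, B) ≥ 4) = 17/60.
Summing AB·P(x,y) over outcomes with min(A, B) ≥ 4 gives 81/10.
E[A·B | min(A, B) ≥ 4] = (81/10) / (17/60) = 486/17.

486/17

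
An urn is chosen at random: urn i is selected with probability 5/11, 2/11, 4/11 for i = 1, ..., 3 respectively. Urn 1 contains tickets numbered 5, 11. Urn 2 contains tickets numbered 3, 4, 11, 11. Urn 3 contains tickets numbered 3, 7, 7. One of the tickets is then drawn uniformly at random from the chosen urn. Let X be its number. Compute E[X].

E[X | urn 1] = (5+11)/2 = 8.
E[X | urn 2] = (3+4+11+11)/4 = 29/4.
E[X | urn 3] = (3+7+7)/3 = 17/3.
E[X] = (5/11)·(8) + (2/11)·(29/4) + (4/11)·(17/3) = 463/66.

463/66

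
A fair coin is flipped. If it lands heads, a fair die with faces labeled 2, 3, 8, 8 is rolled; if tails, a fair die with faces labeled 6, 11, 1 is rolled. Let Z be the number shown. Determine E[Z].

E[Z | heads] = (2+3+8+8)/4 = 21/4.
E[Z | tails] = (6+11+1)/3 = 6.
E[Z] = (1/2)·(21/4) + (1/2)·(6) = 45/8.

45/8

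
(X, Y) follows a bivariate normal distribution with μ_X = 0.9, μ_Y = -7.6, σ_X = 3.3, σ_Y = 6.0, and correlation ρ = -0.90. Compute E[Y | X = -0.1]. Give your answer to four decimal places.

E[Y | X=x] = μ_Y + ρ(σ_Y/σ_X)(x − μ_X) for jointly normal variables.
E[Y | X=-0.1] = -7.6 + (-0.90)·(6.0/3.3)·(-0.1 − (0.9)) = -7.6 + (-1.6364)·(-1) = -5.9636.

-5.9636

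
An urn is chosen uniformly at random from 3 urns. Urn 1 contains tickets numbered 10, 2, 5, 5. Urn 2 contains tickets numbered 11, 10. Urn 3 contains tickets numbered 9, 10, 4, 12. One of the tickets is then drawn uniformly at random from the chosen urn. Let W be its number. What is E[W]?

E[W | urn 1] = (10+2+5+5)/4 = 11/2.
E[W | urn 2] = (11+10)/2 = 21/2.
E[W | urn 3] = (9+10+4+12)/4 = 35/4.
E[W] = (1/3)·(11/2) + (1/3)·(21/2) + (1/3)·(35/4) = 33/4.

33/4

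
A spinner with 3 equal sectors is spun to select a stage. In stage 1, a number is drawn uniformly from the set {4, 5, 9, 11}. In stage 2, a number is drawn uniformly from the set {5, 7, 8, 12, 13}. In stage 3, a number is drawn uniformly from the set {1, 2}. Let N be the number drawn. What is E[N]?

71/12

E[N | stage 1] = (4+5+9+11)/4 = 29/4.
E[N | stage 2] = (5+7+8+12+13)/5 = 9.
E[N | stage 3] = (1+2)/2 = 3/2.
By the law of total expectation,
E[N] = (1/3)·(29/4) + (1/3)·(9) + (1/3)·(3/2) = 71/12.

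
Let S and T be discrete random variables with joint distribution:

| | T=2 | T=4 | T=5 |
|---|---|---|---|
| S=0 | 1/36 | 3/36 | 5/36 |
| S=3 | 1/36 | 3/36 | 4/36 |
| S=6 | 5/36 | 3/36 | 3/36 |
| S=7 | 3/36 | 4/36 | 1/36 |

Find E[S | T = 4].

P(T = 4) = 13/36.
Σ S·P over the event = 0·(3/36) + 3·(3/36) + 6·(3/36) + 7·(4/36) = 55/36.
E[S | T = 4] = (55/36) / (13/36) = 55/13.

55/13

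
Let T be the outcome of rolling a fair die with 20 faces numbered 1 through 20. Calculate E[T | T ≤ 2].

Given T ≤ 2, T is equally likely to be any of {1, 2}.
E[T | T ≤ 2] = (1 + 2) / 2 = 3/2.

3/2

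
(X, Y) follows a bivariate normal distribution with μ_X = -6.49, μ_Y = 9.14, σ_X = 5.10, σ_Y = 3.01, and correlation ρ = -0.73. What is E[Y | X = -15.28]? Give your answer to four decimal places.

12.9271

E[Y | X=x] = μ_Y + ρ(σ_Y/σ_X)(x − μ_X) for jointly normal variables.
E[Y | X=-15.28] = 9.14 + (-0.73)·(3.01/5.10)·(-15.28 − (-6.49)) = 9.14 + (-0.43084)·(-8.79) = 12.9271.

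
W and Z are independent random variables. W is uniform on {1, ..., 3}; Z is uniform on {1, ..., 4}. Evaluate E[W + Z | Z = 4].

6

Outcomes with Z = 4: (1,4), (2,4), (3,4), each with probability 1/12.
E[W + Z | Z = 4] = (5 + 6 + 7) / 3 = 6.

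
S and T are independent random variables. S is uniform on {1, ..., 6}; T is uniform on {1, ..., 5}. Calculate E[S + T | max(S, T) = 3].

24/5

Outcomes with max(S, T) = 3: (1,3), (2,3), (3,1), (3,2), (3,3), each with probability 1/30.
E[S + T | max(S, T) = 3] = (4 + 5 + 4 + 5 + 6) / 5 = 24/5.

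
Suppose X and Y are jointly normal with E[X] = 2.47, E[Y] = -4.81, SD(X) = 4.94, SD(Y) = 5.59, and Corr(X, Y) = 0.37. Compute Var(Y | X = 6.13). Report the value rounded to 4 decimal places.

26.9702

The conditional variance in a bivariate normal is σ_Y²(1 − ρ²), independent of x.
Var(Y | X=6.13) = (5.59)²·(1 − (0.37)²) = 31.2481·0.8631 = 26.9702.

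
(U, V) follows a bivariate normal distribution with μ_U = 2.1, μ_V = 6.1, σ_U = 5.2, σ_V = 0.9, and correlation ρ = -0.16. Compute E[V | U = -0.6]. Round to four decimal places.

6.1748

For a bivariate normal, E[V | U=x] = μ_V + ρ·(σ_V/σ_U)·(x − μ_U).
E[V | U=-0.6] = 6.1 + (-0.16)·(0.9/5.2)·(-0.6 − (2.1)) = 6.1 + (-0.027692)·(-2.7) = 6.1748.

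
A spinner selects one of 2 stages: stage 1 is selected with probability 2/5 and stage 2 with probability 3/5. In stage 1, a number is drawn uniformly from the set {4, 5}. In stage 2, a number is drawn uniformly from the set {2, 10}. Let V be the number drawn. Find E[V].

27/5

E[V | stage 1] = (4+5)/2 = 9/2.
E[V | stage 2] = (2+10)/2 = 6.
By the law of total expectation,
E[V] = (2/5)·(9/2) + (3/5)·(6) = 27/5.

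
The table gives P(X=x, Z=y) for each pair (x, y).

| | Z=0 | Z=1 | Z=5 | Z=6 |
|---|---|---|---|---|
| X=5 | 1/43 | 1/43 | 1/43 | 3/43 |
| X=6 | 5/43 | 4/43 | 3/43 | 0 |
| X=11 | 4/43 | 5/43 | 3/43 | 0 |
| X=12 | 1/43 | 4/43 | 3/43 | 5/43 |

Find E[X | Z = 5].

P(Z = 5) = 10/43.
Σ X·P over the event = 5·(1/43) + 6·(3/43) + 11·(3/43) + 12·(3/43) = 92/43.
E[X | Z = 5] = (92/43) / (10/43) = 46/5.

46/5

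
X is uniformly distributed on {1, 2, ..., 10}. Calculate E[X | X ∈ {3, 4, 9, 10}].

13/2

P(X ∈ {3, 4, 9, 10}) = 2/5.
Σ over the event: 3·1/10 + 4·1/10 + 9·1/10 + 10·1/10 = 13/5.
E[X | X ∈ {3, 4, 9, 10}] = (13/5) / (2/5) = 13/2.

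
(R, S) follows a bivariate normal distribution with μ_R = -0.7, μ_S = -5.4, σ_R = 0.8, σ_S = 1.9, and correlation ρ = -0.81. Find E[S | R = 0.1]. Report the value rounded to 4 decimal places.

For a bivariate normal, E[S | R=x] = μ_S + ρ·(σ_S/σ_R)·(x − μ_R).
E[S | R=0.1] = -5.4 + (-0.81)·(1.9/0.8)·(0.1 − (-0.7)) = -5.4 + (-1.9238)·(0.8) = -6.9390.

-6.9390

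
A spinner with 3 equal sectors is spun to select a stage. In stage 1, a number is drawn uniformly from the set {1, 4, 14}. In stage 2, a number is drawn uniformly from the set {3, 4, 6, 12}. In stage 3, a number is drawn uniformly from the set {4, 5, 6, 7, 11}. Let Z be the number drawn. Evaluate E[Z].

E[Z | stage 1] = (1+4+14)/3 = 19/3.
E[Z | stage 2] = (3+4+6+12)/4 = 25/4.
E[Z | stage 3] = (4+5+6+7+11)/5 = 33/5.
By the law of total expectation,
E[Z] = (1/3)·(19/3) + (1/3)·(25/4) + (1/3)·(33/5) = 1151/180.

1151/180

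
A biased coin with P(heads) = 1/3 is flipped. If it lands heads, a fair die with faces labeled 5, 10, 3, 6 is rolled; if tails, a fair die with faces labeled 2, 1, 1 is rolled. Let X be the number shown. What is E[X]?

E[X | heads] = (5+10+3+6)/4 = 6.
E[X | tails] = (2+1+1)/3 = 4/3.
By the law of total expectation,
E[X] = (1/3)·(6) + (2/3)·(4/3) = 26/9.

26/9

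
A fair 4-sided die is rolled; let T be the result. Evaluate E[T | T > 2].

7/2

Given T > 2, T is equally likely to be any of {3, 4}.
E[T | T > 2] = (3 + 4) / 2 = 7/2.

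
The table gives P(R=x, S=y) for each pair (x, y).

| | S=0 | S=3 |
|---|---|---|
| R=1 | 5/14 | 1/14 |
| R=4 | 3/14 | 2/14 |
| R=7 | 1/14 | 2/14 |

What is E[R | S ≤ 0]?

P(S ≤ 0) = 9/14.
Σ R·P over the event = 1·(5/14) + 4·(3/14) + 7·(1/14) = 12/7.
E[R | S ≤ 0] = (12/7) / (9/14) = 8/3.

8/3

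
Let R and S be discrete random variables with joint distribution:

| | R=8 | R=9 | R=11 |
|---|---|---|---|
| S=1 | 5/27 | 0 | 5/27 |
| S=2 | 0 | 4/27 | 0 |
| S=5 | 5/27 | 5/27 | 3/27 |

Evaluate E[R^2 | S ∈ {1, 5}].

2013/23

P(S ∈ {1, 5}) = 23/27.
Σ R^2·P over the event = 64·(5/27) + 64·(5/27) + 81·(5/27) + 121·(5/27) + 121·(3/27) = 671/9.
E[R^2 | S ∈ {1, 5}] = (671/9) / (23/27) = 2013/23.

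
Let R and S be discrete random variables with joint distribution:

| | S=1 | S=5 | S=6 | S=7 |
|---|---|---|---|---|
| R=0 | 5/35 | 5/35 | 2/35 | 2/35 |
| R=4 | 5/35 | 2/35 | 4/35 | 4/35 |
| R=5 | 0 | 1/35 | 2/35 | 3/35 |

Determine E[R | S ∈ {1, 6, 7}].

P(S ∈ {1, 6, 7}) = 27/35.
Σ R·P over the event = 0·(5/35) + 0·(2/35) + 0·(2/35) + 4·(5/35) + 4·(4/35) + 4·(4/35) + 5·(2/35) + 5·(3/35) = 11/5.
E[R | S ∈ {1, 6, 7}] = (11/5) / (27/35) = 77/27.

77/27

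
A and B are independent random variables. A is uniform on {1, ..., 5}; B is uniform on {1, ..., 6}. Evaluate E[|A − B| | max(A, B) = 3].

6/5

Outcomes with max(A, B) = 3: (1,3), (2,3), (3,1), (3,2), (3,3), each with probability 1/30.
E[|A − B| | max(A, B) = 3] = (2 + 1 + 2 + 1 + 0) / 5 = 6/5.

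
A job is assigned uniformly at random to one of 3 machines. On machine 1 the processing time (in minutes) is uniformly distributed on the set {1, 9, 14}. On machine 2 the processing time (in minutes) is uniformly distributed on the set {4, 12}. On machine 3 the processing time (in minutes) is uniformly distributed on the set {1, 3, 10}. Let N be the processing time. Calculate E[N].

E[N | machine 1] = (1+9+14)/3 = 8.
E[N | machine 2] = (4+12)/2 = 8.
E[N | machine 3] = (1+3+10)/3 = 14/3.
E[N] = (1/3)·(8) + (1/3)·(8) + (1/3)·(14/3) = 62/9.

62/9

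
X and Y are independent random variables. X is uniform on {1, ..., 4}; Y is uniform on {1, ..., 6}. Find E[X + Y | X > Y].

Outcomes with X > Y: (2,1), (3,1), (3,2), (4,1), (4,2), (4,3), each with probability 1/24.
E[X + Y | X > Y] = (3 + 4 + 5 + 5 + 6 + 7) / 6 = 5.

5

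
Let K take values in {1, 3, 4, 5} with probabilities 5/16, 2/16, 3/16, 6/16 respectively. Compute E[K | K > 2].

48/11

P(K > 2) = 11/16.
Σ over the event: 3·1/8 + 4·3/16 + 5·3/8 = 3.
E[K | K > 2] = (3) / (11/16) = 48/11.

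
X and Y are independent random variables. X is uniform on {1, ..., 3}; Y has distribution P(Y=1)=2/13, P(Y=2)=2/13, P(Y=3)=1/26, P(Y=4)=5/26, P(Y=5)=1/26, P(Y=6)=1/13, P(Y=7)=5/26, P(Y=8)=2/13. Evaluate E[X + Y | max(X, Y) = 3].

51/11

P(max(X, Y) = 3) = 11/78.
Summing (X+Y)·P(x,y) over outcomes with max(X, Y) = 3 gives 17/26.
E[X + Y | max(X, Y) = 3] = (17/26) / (11/78) = 51/11.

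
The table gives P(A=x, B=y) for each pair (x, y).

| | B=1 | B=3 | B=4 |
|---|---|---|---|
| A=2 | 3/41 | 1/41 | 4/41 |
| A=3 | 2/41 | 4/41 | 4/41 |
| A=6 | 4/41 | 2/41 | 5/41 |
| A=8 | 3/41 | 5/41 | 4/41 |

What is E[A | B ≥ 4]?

P(B ≥ 4) = 17/41.
Summing A·P(A=x,B=y) over the conditioning event gives 2.
E[A | B ≥ 4] = (2) / (17/41) = 82/17.

82/17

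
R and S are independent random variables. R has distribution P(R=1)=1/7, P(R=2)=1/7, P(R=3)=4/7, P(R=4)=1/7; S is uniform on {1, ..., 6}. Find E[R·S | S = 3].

P(S = 3) = 1/6.
Summing RS·P(x,y) over outcomes with S = 3 gives 19/14.
E[R·S | S = 3] = (19/14) / (1/6) = 57/7.

57/7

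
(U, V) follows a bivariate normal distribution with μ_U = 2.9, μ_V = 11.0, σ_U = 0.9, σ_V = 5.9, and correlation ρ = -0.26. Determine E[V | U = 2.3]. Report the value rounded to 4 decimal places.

12.0227

E[V | U=x] = μ_V + ρ(σ_V/σ_U)(x − μ_U) for jointly normal variables.
E[V | U=2.3] = 11.0 + (-0.26)·(5.9/0.9)·(2.3 − (2.9)) = 11.0 + (-1.70444)·(-0.6) = 12.0227.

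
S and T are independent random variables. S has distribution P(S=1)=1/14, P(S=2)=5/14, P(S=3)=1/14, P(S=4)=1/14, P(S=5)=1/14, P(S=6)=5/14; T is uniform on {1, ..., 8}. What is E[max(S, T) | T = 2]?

P(T = 2) = 1/8.
Summing max(S,T)·P(x,y) over outcomes with T = 2 gives 27/56.
E[max(S, T) | T = 2] = (27/56) / (1/8) = 27/7.

27/7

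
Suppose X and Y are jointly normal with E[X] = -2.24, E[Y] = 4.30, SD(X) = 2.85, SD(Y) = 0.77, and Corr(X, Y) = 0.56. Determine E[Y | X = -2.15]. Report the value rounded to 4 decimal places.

4.3136

E[Y | X=x] = μ_Y + ρ(σ_Y/σ_X)(x − μ_X) for jointly normal variables.
E[Y | X=-2.15] = 4.30 + (0.56)·(0.77/2.85)·(-2.15 − (-2.24)) = 4.30 + (0.1513)·(0.09) = 4.3136.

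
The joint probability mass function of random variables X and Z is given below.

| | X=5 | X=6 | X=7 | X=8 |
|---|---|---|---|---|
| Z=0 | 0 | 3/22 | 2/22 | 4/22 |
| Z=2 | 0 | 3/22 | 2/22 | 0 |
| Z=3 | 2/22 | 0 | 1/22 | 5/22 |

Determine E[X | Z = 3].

P(Z = 3) = 4/11.
Σ X·P over the event = 5·(2/22) + 7·(1/22) + 8·(5/22) = 57/22.
E[X | Z = 3] = (57/22) / (4/11) = 57/8.

57/8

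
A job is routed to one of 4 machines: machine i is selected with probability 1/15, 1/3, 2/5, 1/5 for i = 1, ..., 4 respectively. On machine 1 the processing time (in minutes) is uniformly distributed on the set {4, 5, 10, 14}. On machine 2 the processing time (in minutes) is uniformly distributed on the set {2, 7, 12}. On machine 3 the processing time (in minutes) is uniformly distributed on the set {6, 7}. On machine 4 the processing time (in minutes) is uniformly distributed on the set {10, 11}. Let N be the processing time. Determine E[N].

E[N | machine 1] = (4+5+10+14)/4 = 33/4.
E[N | machine 2] = (2+7+12)/3 = 7.
E[N | machine 3] = (6+7)/2 = 13/2.
E[N | machine 4] = (10+11)/2 = 21/2.
By the law of total expectation,
E[N] = (1/15)·(33/4) + (1/3)·(7) + (2/5)·(13/2) + (1/5)·(21/2) = 91/12.

91/12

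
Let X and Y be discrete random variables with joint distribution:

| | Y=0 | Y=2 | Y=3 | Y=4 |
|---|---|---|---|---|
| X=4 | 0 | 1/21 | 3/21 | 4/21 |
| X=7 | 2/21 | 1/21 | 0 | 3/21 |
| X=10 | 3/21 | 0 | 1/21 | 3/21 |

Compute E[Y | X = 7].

7/3

P(X = 7) = 2/7.
Σ Y·P over the event = 0·(2/21) + 2·(1/21) + 4·(3/21) = 2/3.
E[Y | X = 7] = (2/3) / (2/7) = 7/3.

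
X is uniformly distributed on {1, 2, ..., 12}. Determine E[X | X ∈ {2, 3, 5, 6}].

P(X ∈ {2, 3, 5, 6}) = 1/3.
Σ over the event: 2·1/12 + 3·1/12 + 5·1/12 + 6·1/12 = 4/3.
E[X | X ∈ {2, 3, 5, 6}] = (4/3) / (1/3) = 4.

4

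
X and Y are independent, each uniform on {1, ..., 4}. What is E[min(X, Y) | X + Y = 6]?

P(X + Y = 6) = 3/16.
Summing min(X,Y)·P(x,y) over outcomes with X + Y = 6 gives 7/16.
E[min(X, Y) | X + Y = 6] = (7/16) / (3/16) = 7/3.

7/3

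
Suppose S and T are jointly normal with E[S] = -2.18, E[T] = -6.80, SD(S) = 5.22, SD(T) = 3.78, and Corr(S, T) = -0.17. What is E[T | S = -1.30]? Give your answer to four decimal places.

For a bivariate normal, E[T | S=x] = μ_T + ρ·(σ_T/σ_S)·(x − μ_S).
E[T | S=-1.30] = -6.80 + (-0.17)·(3.78/5.22)·(-1.30 − (-2.18)) = -6.80 + (-0.1231)·(0.88) = -6.9083.

-6.9083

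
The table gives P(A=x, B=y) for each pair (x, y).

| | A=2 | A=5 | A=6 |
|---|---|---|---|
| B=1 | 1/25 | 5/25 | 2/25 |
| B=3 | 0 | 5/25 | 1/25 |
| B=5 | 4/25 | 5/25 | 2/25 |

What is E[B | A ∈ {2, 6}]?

P(A ∈ {2, 6}) = 2/5.
Σ B·P over the event = 1·(1/25) + 5·(4/25) + 1·(2/25) + 3·(1/25) + 5·(2/25) = 36/25.
E[B | A ∈ {2, 6}] = (36/25) / (2/5) = 18/5.

18/5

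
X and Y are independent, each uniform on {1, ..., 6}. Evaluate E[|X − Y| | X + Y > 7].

26/15

P(X + Y > 7) = 5/12.
Summing |X−Y|·P(x,y) over outcomes with X + Y > 7 gives 13/18.
E[|X − Y| | X + Y > 7] = (13/18) / (5/12) = 26/15.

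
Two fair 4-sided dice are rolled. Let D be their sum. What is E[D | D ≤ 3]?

8/3

P(D ≤ 3) = 3/16.
Σ over the event: 2·1/16 + 3·1/8 = 1/2.
E[D | D ≤ 3] = (1/2) / (3/16) = 8/3.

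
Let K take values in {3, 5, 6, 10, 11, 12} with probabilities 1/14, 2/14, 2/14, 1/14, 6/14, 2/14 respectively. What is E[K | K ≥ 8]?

100/9

P(K ≥ 8) = 9/14.
Σ over the event: 10·1/14 + 11·3/7 + 12·1/7 = 50/7.
E[K | K ≥ 8] = (50/7) / (9/14) = 100/9.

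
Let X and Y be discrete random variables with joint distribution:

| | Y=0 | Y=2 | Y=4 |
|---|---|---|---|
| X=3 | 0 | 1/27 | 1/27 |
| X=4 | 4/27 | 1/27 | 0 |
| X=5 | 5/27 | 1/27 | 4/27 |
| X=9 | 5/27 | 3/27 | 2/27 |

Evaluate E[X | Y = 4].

41/7

P(Y = 4) = 7/27.
Σ X·P over the event = 3·(1/27) + 5·(4/27) + 9·(2/27) = 41/27.
E[X | Y = 4] = (41/27) / (7/27) = 41/7.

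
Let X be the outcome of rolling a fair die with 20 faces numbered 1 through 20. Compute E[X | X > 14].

Given X > 14, X is equally likely to be any of {15, 16, 17, 18, 19, 20}.
E[X | X > 14] = (15 + 16 + 17 + 18 + 19 + 20) / 6 = 35/2.

35/2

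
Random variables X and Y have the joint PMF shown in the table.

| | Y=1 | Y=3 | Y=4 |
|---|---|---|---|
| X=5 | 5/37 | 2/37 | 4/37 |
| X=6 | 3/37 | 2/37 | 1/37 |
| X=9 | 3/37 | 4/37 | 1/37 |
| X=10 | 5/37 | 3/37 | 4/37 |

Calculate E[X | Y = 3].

8

P(Y = 3) = 11/37.
Σ X·P over the event = 5·(2/37) + 6·(2/37) + 9·(4/37) + 10·(3/37) = 88/37.
E[X | Y = 3] = (88/37) / (11/37) = 8.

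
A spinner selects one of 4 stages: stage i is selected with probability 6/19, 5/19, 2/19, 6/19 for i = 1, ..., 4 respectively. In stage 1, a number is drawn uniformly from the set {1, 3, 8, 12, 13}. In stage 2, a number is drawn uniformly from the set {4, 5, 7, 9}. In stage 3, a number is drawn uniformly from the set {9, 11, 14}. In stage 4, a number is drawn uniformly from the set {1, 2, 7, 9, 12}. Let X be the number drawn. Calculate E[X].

8131/1140

E[X | stage 1] = (1+3+8+12+13)/5 = 37/5.
E[X | stage 2] = (4+5+7+9)/4 = 25/4.
E[X | stage 3] = (9+11+14)/3 = 34/3.
E[X | stage 4] = (1+2+7+9+12)/5 = 31/5.
E[X] = (6/19)·(37/5) + (5/19)·(25/4) + (2/19)·(34/3) + (6/19)·(31/5) = 8131/1140.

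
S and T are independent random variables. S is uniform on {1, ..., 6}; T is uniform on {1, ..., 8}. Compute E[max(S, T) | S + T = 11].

27/4

Outcomes with S + T = 11: (3,8), (4,7), (5,6), (6,5), each with probability 1/48.
E[max(S, T) | S + T = 11] = (8 + 7 + 6 + 6) / 4 = 27/4.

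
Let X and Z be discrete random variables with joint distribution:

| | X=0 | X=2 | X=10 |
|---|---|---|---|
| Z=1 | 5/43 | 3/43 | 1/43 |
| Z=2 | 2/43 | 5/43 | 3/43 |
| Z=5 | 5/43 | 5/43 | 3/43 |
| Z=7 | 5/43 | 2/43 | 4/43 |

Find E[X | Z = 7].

P(Z = 7) = 11/43.
Σ X·P over the event = 0·(5/43) + 2·(2/43) + 10·(4/43) = 44/43.
E[X | Z = 7] = (44/43) / (11/43) = 4.

4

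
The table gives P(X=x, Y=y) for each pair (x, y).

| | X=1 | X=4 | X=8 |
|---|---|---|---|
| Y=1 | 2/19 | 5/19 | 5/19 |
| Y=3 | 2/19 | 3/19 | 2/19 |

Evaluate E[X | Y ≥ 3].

P(Y ≥ 3) = 7/19.
Summing X·P(X=x,Y=y) over the conditioning event gives 30/19.
E[X | Y ≥ 3] = (30/19) / (7/19) = 30/7.

30/7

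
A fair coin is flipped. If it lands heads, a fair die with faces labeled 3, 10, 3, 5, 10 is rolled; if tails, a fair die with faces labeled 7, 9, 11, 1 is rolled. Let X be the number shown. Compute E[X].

33/5

E[X | heads] = (3+10+3+5+10)/5 = 31/5.
E[X | tails] = (7+9+11+1)/4 = 7.
By the law of total expectation,
E[X] = (1/2)·(31/5) + (1/2)·(7) = 33/5.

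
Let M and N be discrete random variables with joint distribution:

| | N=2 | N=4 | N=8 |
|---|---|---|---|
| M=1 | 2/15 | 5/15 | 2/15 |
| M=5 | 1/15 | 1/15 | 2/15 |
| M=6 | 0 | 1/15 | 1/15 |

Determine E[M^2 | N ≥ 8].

88/5

P(N ≥ 8) = 1/3.
Σ M^2·P over the event = 1·(2/15) + 25·(2/15) + 36·(1/15) = 88/15.
E[M^2 | N ≥ 8] = (88/15) / (1/3) = 88/5.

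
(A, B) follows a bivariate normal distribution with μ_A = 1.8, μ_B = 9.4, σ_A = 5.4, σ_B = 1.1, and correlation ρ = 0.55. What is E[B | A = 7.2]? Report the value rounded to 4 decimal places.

10.0050

The regression of B on A has slope ρ·σ_B/σ_A and passes through (μ_A, μ_B).
E[B | A=7.2] = 9.4 + (0.55)·(1.1/5.4)·(7.2 − (1.8)) = 9.4 + (0.11204)·(5.4) = 10.0050.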